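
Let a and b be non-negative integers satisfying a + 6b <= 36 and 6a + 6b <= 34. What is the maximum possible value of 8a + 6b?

40

Relaxing integrality, the LP optimum is 45.33 at (a,b) = (5.67, 0), which is not an integer point.
(a,b)=(5,0): 1·5+6·0=5≤36, 6·5+6·0=30≤34, objective 40.
(a,b)=(4,1): 1·4+6·1=10≤36, 6·4+6·1=30≤34, objective 38.
(a,b)=(4,0): 1·4+6·0=4≤36, 6·4+6·0=24≤34, objective 32.
No feasible integer point exceeds 40.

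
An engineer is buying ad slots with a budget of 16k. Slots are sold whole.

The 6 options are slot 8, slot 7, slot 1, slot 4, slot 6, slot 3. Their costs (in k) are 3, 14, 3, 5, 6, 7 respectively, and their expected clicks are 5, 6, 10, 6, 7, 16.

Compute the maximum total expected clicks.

33

slot 1 + slot 4 + slot 3: cost 3 + 5 + 7 = 15 ≤ 16, expected clicks 10 + 6 + 16 = 32.
slot 8 + slot 1 + slot 3: cost 3 + 3 + 7 = 13 ≤ 16, expected clicks 5 + 10 + 16 = 31.
slot 1 + slot 6 + slot 3: cost 3 + 6 + 7 = 16 ≤ 16, expected clicks 10 + 7 + 16 = 33.
Best is slot 1, slot 6, and slot 3 with total expected clicks 33.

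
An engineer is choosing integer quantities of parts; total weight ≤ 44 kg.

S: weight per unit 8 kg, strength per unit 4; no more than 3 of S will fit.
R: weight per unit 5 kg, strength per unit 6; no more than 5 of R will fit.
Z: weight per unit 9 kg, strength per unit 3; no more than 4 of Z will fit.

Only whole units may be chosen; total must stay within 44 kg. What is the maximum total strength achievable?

38

This is a bounded integer knapsack.
Take 2×S and 5×R: weight 41 ≤ 44, strength 2·4 + 5·6 = 38.
R has the best ratio (6/5) and is taken to its limit of 5; remaining capacity is filled optimally with the others.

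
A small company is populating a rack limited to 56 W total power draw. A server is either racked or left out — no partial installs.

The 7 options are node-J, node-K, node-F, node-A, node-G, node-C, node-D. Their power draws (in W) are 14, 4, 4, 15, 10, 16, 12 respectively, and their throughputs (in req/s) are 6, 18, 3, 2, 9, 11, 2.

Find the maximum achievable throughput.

Take node-J, node-K, node-F, node-G, and node-C: power draw 14 + 4 + 4 + 10 + 16 = 48 ≤ 56, throughput 6 + 18 + 3 + 9 + 11 = 47.
No other feasible combination does better.

47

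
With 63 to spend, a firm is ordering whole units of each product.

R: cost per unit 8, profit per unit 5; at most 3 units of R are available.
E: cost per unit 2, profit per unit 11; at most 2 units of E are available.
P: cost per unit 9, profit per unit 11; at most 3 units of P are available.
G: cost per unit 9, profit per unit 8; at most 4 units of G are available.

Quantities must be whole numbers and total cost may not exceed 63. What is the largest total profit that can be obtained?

Take 2×E, 3×P, and 3×G: cost 58 ≤ 63, profit 2·11 + 3·11 + 3·8 = 79.
E has the best ratio (11/2) and is taken to its limit of 2; remaining capacity is filled optimally with the others.

79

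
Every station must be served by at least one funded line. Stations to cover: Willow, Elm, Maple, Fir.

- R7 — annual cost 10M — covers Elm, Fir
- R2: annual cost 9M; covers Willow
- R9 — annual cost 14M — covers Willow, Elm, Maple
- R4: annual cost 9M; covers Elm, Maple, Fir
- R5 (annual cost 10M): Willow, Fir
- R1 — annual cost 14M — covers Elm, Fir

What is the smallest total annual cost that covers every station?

18

This is an integer covering problem.
Choose R2 and R4: together they cover Willow, Elm, Maple, Fir — every station.
Total annual cost: 9 + 9 = 18.
No cover costs less than 18.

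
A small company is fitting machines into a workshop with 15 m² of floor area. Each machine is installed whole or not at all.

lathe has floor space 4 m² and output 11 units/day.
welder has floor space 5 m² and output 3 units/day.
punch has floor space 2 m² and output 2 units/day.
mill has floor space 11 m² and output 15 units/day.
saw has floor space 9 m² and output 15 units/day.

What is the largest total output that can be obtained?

This is a 0-1 knapsack instance.
lathe + mill: floor space 4 + 11 = 15 ≤ 15, output 11 + 15 = 26.
lathe + punch + saw: floor space 4 + 2 + 9 = 15 ≤ 15, output 11 + 2 + 15 = 28.
lathe + saw: floor space 4 + 9 = 13 ≤ 15, output 11 + 15 = 26.
Best is lathe, punch, and saw with total output 28.

28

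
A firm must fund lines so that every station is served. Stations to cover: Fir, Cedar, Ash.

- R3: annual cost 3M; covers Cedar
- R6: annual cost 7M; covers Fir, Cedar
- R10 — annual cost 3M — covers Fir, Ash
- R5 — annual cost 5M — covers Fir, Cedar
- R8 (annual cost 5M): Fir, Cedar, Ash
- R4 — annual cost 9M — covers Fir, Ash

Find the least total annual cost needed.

The greedy cost-per-new-station heuristic would pick R10 and R3 for 6, but a cheaper cover exists.
R8 alone covers Fir, Cedar, Ash — every station.
Total annual cost: 5.
No cover costs less than 5.

5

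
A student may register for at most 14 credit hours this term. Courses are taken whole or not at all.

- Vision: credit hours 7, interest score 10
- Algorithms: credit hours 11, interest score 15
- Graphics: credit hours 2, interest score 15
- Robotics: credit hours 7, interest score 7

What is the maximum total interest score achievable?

Allowing fractional choices, the relaxed optimum would be about 31.8, but courses are indivisible.
Algorithms + Graphics: credit hours 11 + 2 = 13 ≤ 14, interest score 15 + 15 = 30.
Graphics + Robotics: credit hours 2 + 7 = 9 ≤ 14, interest score 15 + 7 = 22.
Vision + Graphics: credit hours 7 + 2 = 9 ≤ 14, interest score 10 + 15 = 25.
Best is Algorithms and Graphics with total interest score 30.

30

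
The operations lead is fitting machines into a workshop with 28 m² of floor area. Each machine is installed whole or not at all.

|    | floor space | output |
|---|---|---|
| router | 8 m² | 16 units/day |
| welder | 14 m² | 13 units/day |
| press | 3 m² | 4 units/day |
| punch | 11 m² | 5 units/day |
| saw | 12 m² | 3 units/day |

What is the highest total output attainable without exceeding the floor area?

33

Allowing fractional choices, the relaxed optimum would be about 34.4, but machines are indivisible.
router + welder + press: floor space 8 + 14 + 3 = 25 ≤ 28, output 16 + 13 + 4 = 33.
router + welder: floor space 8 + 14 = 22 ≤ 28, output 16 + 13 = 29.
Best is router, welder, and press with total output 33.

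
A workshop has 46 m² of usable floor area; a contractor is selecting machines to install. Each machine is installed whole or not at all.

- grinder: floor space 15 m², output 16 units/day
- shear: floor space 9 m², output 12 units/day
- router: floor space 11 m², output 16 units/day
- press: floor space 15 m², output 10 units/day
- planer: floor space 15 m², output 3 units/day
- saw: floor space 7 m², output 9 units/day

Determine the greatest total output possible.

Allowing fractional choices, the relaxed optimum would be about 55.7, but machines are indivisible.
shear + router + press + saw: floor space 9 + 11 + 15 + 7 = 42 ≤ 46, output 12 + 16 + 10 + 9 = 47.
grinder + shear + router + saw: floor space 15 + 9 + 11 + 7 = 42 ≤ 46, output 16 + 12 + 16 + 9 = 53.
Best is grinder, shear, router, and saw with total output 53.

53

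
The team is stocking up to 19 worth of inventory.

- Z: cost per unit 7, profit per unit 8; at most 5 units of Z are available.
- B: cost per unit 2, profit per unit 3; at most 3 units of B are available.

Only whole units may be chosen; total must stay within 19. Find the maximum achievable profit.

22

B has the best ratio (3/2); taking only B gives at most 3×3 = 9 (stopped by the supply cap of 3).
Mixing does better — 2×Z and 2×B: cost 18 ≤ 19, profit 2·8 + 2·3 = 22.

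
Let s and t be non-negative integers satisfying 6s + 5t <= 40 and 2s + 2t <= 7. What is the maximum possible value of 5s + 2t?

Relaxing integrality, the LP optimum is 17.50 at (s,t) = (3.5, 0), which is not an integer point.
(s,t)=(3,0): 6·3+5·0=18≤40, 2·3+2·0=6≤7, objective 15.
(s,t)=(2,1): 6·2+5·1=17≤40, 2·2+2·1=6≤7, objective 12.
No feasible integer point exceeds 15.

15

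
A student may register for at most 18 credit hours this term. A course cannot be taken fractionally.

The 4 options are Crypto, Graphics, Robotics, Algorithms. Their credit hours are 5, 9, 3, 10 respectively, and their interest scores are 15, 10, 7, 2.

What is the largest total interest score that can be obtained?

Allowing fractional choices, the relaxed optimum would be about 32.2, but courses are indivisible.
Crypto + Graphics + Robotics: credit hours 5 + 9 + 3 = 17 ≤ 18, interest score 15 + 10 + 7 = 32.
Crypto + Robotics + Algorithms: credit hours 5 + 3 + 10 = 18 ≤ 18, interest score 15 + 7 + 2 = 24.
Crypto + Graphics: credit hours 5 + 9 = 14 ≤ 18, interest score 15 + 10 = 25.
Best is Crypto, Graphics, and Robotics with total interest score 32.

32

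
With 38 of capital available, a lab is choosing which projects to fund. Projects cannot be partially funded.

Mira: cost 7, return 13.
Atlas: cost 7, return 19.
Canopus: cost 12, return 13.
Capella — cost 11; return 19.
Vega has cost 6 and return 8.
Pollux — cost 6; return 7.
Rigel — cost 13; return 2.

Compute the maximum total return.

Mira + Atlas + Capella + Vega + Pollux: cost 7 + 7 + 11 + 6 + 6 = 37 ≤ 38, return 13 + 19 + 19 + 8 + 7 = 66.
Mira + Atlas + Canopus + Capella: cost 7 + 7 + 12 + 11 = 37 ≤ 38, return 13 + 19 + 13 + 19 = 64.
Best is Mira, Atlas, Capella, Vega, and Pollux with total return 66.

66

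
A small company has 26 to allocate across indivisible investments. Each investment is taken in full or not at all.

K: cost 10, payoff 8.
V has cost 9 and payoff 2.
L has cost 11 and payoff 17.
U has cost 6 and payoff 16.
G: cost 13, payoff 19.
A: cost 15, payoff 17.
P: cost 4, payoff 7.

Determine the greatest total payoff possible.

Take U, G, and P: cost 6 + 13 + 4 = 23 ≤ 26, payoff 16 + 19 + 7 = 42.
No other feasible combination does better.

42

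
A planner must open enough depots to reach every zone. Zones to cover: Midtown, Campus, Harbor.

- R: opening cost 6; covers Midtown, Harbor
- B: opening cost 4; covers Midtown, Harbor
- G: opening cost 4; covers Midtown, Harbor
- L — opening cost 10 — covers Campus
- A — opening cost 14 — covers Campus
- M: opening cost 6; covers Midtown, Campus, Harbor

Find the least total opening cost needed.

6

This is a weighted set-cover instance.
The greedy cost-per-new-zone heuristic would pick B and M for 10, but a cheaper cover exists.
M alone covers Midtown, Campus, Harbor — every zone.
Total opening cost: 6.
No cover costs less than 6.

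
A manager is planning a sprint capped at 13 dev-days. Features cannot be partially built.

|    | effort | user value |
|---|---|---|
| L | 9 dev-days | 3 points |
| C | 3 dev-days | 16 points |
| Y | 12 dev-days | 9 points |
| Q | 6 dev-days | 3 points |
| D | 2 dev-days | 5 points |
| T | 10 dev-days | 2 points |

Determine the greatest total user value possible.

24

Allowing fractional choices, the relaxed optimum would be about 27.0, but features are indivisible.
C + Q + D: effort 3 + 6 + 2 = 11 ≤ 13, user value 16 + 3 + 5 = 24.
C + D: effort 3 + 2 = 5 ≤ 13, user value 16 + 5 = 21.
C + Q: effort 3 + 6 = 9 ≤ 13, user value 16 + 3 = 19.
Best is C, Q, and D with total user value 24.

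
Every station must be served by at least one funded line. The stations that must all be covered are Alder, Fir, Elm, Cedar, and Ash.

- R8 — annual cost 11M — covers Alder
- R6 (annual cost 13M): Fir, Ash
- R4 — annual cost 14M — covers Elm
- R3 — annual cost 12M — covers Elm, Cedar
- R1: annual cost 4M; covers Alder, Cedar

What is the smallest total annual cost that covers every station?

29

Choose R6, R3, and R1: together they cover Alder, Fir, Elm, Cedar, Ash — every station.
Total annual cost: 13 + 12 + 4 = 29.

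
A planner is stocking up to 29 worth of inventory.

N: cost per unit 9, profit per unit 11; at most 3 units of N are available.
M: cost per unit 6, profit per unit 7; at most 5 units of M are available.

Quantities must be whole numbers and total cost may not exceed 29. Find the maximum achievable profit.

N has the best ratio (11/9); taking only N gives at most 3×11 = 33 (stopped by the cost limit).
Optimal: 3×N: cost 27 ≤ 29, profit 3·11 = 33.

33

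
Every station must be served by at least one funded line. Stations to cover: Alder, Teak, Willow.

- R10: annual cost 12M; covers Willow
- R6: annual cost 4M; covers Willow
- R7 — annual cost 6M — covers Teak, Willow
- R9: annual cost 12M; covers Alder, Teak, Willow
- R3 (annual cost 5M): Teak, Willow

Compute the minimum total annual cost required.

The greedy cost-per-new-station heuristic would pick R3 and R9 for 17, but a cheaper cover exists.
R9 alone covers Alder, Teak, Willow — every station.
Total annual cost: 12.
No cover costs less than 12.

12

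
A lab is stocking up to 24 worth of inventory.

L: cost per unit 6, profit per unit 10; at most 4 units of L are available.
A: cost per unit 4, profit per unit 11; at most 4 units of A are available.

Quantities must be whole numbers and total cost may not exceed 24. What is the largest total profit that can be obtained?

54

2×L and 3×A: cost 24 ≤ 24, profit 2·10 + 3·11 = 53.
1×L and 4×A: cost 22 ≤ 24, profit 1·10 + 4·11 = 54.
Best is 54.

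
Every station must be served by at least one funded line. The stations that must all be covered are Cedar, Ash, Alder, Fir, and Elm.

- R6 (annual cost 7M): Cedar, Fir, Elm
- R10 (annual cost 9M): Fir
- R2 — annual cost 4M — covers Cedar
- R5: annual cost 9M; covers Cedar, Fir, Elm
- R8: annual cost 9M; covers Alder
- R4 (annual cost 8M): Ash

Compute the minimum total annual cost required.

Choose R6, R8, and R4: together they cover Cedar, Ash, Alder, Fir, Elm — every station.
Total annual cost: 7 + 9 + 8 = 24.
No cover costs less than 24.

24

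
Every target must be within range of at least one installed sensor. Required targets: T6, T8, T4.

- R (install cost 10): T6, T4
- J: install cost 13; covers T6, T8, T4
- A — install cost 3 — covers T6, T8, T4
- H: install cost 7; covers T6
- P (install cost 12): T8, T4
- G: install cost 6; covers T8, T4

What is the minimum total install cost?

3

This is a weighted set-cover instance.
A alone covers T6, T8, T4 — every target.
Total install cost: 3.
No cover costs less than 3.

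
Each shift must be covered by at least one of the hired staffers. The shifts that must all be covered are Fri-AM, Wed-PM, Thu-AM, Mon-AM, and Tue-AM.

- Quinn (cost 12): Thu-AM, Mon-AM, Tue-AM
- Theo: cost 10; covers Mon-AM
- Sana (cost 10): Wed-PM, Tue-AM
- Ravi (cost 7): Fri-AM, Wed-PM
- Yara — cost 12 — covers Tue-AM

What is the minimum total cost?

Choose Quinn and Ravi: together they cover Fri-AM, Wed-PM, Thu-AM, Mon-AM, Tue-AM — every shift.
Total cost: 12 + 7 = 19.
No cover costs less than 19.

19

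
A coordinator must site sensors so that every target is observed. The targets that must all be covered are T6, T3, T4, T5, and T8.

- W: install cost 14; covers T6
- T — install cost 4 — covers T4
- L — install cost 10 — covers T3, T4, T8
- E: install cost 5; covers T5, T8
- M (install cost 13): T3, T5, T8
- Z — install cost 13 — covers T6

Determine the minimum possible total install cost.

28

This is a weighted set-cover instance.
Choose L, E, and Z: together they cover T6, T3, T4, T5, T8 — every target.
Total install cost: 10 + 5 + 13 = 28.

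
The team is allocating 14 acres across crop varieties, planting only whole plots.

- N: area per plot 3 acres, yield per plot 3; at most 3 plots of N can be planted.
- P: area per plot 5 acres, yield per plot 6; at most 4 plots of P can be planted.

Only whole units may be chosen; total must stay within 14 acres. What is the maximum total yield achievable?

15

Take 1×N and 2×P: area 13 ≤ 14, yield 1·3 + 2·6 = 15.
No other integer combination yields more.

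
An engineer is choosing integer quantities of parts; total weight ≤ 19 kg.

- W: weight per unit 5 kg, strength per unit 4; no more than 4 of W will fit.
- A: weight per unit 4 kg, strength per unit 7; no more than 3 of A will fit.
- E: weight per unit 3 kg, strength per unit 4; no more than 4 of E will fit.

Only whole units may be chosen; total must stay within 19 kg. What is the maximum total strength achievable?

This is a bounded integer knapsack.
Take 3×A and 2×E: weight 18 ≤ 19, strength 3·7 + 2·4 = 29.
A has the best ratio (7/4) and is taken to its limit of 3; remaining capacity is filled optimally with the others.

29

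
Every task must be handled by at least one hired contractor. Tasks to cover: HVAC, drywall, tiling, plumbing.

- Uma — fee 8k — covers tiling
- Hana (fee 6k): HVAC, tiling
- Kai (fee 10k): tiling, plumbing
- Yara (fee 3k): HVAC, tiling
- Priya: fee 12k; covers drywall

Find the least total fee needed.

Choose Kai, Yara, and Priya: together they cover HVAC, drywall, tiling, plumbing — every task.
Total fee: 10 + 3 + 12 = 25.
No cover costs less than 25.

25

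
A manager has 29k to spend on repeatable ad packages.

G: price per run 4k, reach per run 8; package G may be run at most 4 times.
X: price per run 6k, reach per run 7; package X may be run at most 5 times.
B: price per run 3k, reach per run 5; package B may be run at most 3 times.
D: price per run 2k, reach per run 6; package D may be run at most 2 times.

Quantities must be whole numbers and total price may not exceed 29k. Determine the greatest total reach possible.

59

D has the best ratio (6/2); taking only D gives at most 2×6 = 12 (stopped by the supply cap of 2).
Mixing does better — 4×G, 3×B, and 2×D: price 29 ≤ 29, reach 4·8 + 3·5 + 2·6 = 59.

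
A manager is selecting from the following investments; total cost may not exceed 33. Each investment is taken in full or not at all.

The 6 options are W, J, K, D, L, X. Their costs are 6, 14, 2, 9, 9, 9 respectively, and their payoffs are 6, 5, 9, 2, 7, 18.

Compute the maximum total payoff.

40

Allowing fractional choices, the relaxed optimum would be about 42.5, but investments are indivisible.
W + J + K + X: cost 6 + 14 + 2 + 9 = 31 ≤ 33, payoff 6 + 5 + 9 + 18 = 38.
K + D + L + X: cost 2 + 9 + 9 + 9 = 29 ≤ 33, payoff 9 + 2 + 7 + 18 = 36.
W + K + L + X: cost 6 + 2 + 9 + 9 = 26 ≤ 33, payoff 6 + 9 + 7 + 18 = 40.
Best is W, K, L, and X with total payoff 40.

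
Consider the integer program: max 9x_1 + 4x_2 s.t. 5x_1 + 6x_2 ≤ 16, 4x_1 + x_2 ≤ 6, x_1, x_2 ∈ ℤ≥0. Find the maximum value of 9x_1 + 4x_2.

13

(x_1,x_2)=(1,1) is feasible, giving 13.
(x_1,x_2)=(1,0) is feasible, giving 9.
Maximum is 13 at (x_1,x_2)=(1,1).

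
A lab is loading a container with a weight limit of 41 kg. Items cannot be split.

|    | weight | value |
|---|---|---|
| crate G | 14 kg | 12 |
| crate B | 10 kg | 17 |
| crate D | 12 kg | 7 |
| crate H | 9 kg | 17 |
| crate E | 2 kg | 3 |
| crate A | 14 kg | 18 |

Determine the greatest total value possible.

55

Treat it as a binary knapsack problem.
Take crate B, crate H, crate E, and crate A: weight 10 + 9 + 2 + 14 = 35 ≤ 41, value 17 + 17 + 3 + 18 = 55.
No other feasible combination does better.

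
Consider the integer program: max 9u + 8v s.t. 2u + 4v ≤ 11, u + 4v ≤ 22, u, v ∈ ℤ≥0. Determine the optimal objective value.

45

Relaxing integrality, the LP optimum is 49.50 at (u,v) = (5.5, 0), which is not an integer point.
(u,v)=(5,0): 2·5+4·0=10≤11, 1·5+4·0=5≤22, objective 45.
(u,v)=(4,0): 2·4+4·0=8≤11, 1·4+4·0=4≤22, objective 36.
The best lattice point is (5,0), giving 45.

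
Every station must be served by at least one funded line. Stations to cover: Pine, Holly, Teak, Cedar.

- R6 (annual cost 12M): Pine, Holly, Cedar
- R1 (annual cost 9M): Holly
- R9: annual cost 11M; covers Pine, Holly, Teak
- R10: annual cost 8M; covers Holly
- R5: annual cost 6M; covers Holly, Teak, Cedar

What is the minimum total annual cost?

Choose R9 and R5: together they cover Pine, Holly, Teak, Cedar — every station.
Total annual cost: 11 + 6 = 17.
No cover costs less than 17.

17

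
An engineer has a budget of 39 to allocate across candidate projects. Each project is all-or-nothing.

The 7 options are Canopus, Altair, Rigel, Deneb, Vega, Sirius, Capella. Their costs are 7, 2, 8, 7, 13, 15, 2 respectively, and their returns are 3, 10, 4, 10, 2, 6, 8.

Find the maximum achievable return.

Allowing fractional choices, the relaxed optimum would be about 40.2, but projects are indivisible.
Altair + Rigel + Deneb + Sirius + Capella: cost 2 + 8 + 7 + 15 + 2 = 34 ≤ 39, return 10 + 4 + 10 + 6 + 8 = 38.
Canopus + Altair + Deneb + Sirius + Capella: cost 7 + 2 + 7 + 15 + 2 = 33 ≤ 39, return 3 + 10 + 10 + 6 + 8 = 37.
Canopus + Altair + Rigel + Deneb + Vega + Capella: cost 7 + 2 + 8 + 7 + 13 + 2 = 39 ≤ 39, return 3 + 10 + 4 + 10 + 2 + 8 = 37.
Best is Altair, Rigel, Deneb, Sirius, and Capella with total return 38.

38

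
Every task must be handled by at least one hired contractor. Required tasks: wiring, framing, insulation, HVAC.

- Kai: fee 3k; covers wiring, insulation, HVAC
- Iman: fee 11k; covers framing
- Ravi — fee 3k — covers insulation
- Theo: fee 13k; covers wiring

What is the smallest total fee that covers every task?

Choose Kai and Iman: together they cover wiring, framing, insulation, HVAC — every task.
Total fee: 3 + 11 = 14.
No cover costs less than 14.

14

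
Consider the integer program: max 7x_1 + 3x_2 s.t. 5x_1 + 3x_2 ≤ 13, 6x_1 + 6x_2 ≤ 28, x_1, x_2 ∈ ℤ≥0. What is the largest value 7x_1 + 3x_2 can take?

The continuous relaxation peaks at (2.6, 0) with value 18.20; rounding to a feasible lattice point costs some objective.
(x_1,x_2)=(2,1): 5·2+3·1=13≤13, 6·2+6·1=18≤28, objective 17.
(x_1,x_2)=(2,0): 5·2+3·0=10≤13, 6·2+6·0=12≤28, objective 14.
(x_1,x_2)=(1,2): 5·1+3·2=11≤13, 6·1+6·2=18≤28, objective 13.
(x_1,x_2)=(1,1): 5·1+3·1=8≤13, 6·1+6·1=12≤28, objective 10.
The best lattice point is (2,1), giving 17.

17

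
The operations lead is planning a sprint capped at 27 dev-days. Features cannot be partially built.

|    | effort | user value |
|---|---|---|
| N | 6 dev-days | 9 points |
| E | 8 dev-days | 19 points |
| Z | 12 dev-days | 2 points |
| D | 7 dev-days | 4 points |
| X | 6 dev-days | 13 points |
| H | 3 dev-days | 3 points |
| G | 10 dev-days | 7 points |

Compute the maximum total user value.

This is a 0-1 knapsack instance.
E + X + H + G: effort 8 + 6 + 3 + 10 = 27 ≤ 27, user value 19 + 13 + 3 + 7 = 42.
N + E + D + X: effort 6 + 8 + 7 + 6 = 27 ≤ 27, user value 9 + 19 + 4 + 13 = 45.
N + E + X + H: effort 6 + 8 + 6 + 3 = 23 ≤ 27, user value 9 + 19 + 13 + 3 = 44.
Best is N, E, D, and X with total user value 45.

45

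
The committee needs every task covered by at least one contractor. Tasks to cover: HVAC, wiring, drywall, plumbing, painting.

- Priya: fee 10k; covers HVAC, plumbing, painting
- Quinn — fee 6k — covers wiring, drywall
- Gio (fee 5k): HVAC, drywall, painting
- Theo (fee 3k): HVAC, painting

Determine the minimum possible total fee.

This is a weighted set-cover instance.
The greedy cost-per-new-task heuristic would pick Theo, Quinn, and Priya for 19, but a cheaper cover exists.
Choose Priya and Quinn: together they cover HVAC, wiring, drywall, plumbing, painting — every task.
Total fee: 10 + 6 = 16.
No cover costs less than 16.

16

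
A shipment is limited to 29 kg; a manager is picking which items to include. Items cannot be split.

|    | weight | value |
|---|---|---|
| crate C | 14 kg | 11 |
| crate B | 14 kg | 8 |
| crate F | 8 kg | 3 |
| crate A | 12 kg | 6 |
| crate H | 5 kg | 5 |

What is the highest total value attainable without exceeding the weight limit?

Allowing fractional choices, the relaxed optimum would be about 21.7, but items are indivisible.
crate C + crate F + crate H: weight 14 + 8 + 5 = 27 ≤ 29, value 11 + 3 + 5 = 19.
crate C + crate B: weight 14 + 14 = 28 ≤ 29, value 11 + 8 = 19.
The maximum value is 19; one optimal choice is crate C, crate F, and crate H.

19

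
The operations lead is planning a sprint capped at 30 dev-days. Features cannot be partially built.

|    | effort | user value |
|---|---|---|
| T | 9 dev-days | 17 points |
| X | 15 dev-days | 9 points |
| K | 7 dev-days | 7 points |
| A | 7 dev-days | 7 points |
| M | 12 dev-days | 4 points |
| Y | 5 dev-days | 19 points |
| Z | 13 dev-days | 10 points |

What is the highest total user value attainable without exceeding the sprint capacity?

50

Allowing fractional choices, the relaxed optimum would be about 51.5, but features are indivisible.
T + Y + Z: effort 9 + 5 + 13 = 27 ≤ 30, user value 17 + 19 + 10 = 46.
T + K + A + Y: effort 9 + 7 + 7 + 5 = 28 ≤ 30, user value 17 + 7 + 7 + 19 = 50.
T + X + Y: effort 9 + 15 + 5 = 29 ≤ 30, user value 17 + 9 + 19 = 45.
Best is T, K, A, and Y with total user value 50.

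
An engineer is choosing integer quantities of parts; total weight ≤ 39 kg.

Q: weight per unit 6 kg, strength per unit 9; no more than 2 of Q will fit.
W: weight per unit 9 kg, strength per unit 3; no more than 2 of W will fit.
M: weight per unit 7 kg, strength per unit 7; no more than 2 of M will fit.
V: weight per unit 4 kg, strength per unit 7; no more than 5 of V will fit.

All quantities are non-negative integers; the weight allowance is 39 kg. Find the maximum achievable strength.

2×Q and 5×V: weight 32 ≤ 39, strength 2·9 + 5·7 = 53.
2×Q, 1×M, and 5×V: weight 39 ≤ 39, strength 2·9 + 1·7 + 5·7 = 60.
Best is 60.

60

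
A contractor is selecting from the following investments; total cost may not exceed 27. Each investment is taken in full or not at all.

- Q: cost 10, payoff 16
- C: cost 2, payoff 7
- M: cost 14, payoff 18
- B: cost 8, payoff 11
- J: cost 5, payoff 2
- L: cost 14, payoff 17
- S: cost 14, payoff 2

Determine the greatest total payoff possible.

This is an integer program with binary decision variables.
Allowing fractional choices, the relaxed optimum would be about 43.0, but investments are indivisible.
Q + C + L: cost 10 + 2 + 14 = 26 ≤ 27, payoff 16 + 7 + 17 = 40.
C + M + B: cost 2 + 14 + 8 = 24 ≤ 27, payoff 7 + 18 + 11 = 36.
Q + C + M: cost 10 + 2 + 14 = 26 ≤ 27, payoff 16 + 7 + 18 = 41.
Best is Q, C, and M with total payoff 41.

41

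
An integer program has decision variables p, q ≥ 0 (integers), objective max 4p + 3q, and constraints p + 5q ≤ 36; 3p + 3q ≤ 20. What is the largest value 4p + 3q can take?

24

Relaxing integrality, the LP optimum is 26.67 at (p,q) = (6.67, 0), which is not an integer point.
(p,q)=(6,0): 1·6+5·0=6≤36, 3·6+3·0=18≤20, objective 24.
(p,q)=(5,1): 1·5+5·1=10≤36, 3·5+3·1=18≤20, objective 23.
(p,q)=(5,0): 1·5+5·0=5≤36, 3·5+3·0=15≤20, objective 20.
No feasible integer point exceeds 24.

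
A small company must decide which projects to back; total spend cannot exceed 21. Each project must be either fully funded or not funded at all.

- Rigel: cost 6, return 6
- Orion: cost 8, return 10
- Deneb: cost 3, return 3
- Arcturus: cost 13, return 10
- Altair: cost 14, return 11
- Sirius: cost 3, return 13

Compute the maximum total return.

Allowing fractional choices, the relaxed optimum would be about 32.8, but projects are indivisible.
Rigel + Orion + Sirius: cost 6 + 8 + 3 = 17 ≤ 21, return 6 + 10 + 13 = 29.
Rigel + Orion + Deneb + Sirius: cost 6 + 8 + 3 + 3 = 20 ≤ 21, return 6 + 10 + 3 + 13 = 32.
Best is Rigel, Orion, Deneb, and Sirius with total return 32.

32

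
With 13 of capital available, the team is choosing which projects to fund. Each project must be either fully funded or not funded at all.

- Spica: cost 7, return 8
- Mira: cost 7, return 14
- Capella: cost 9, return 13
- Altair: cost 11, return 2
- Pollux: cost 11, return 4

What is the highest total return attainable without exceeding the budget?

Mira: cost 7 ≤ 13, return 14.
Spica: cost 7 ≤ 13, return 8.
Capella: cost 9 ≤ 13, return 13.
Best is Mira with total return 14.

14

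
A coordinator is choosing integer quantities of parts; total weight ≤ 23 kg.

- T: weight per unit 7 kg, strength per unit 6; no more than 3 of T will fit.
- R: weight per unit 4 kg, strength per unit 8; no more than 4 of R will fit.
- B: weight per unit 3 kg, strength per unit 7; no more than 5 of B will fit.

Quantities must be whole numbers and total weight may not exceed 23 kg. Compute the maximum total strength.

51

B has the best ratio (7/3); taking only B gives at most 5×7 = 35 (stopped by the supply cap of 5).
Mixing does better — 2×R and 5×B: weight 23 ≤ 23, strength 2·8 + 5·7 = 51.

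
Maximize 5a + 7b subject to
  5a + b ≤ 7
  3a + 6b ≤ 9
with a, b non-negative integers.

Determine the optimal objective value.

The continuous relaxation peaks at (1.22, 0.889) with value 12.33; rounding to a feasible lattice point costs some objective.
(a,b)=(1,1): 5·1+1·1=6≤7, 3·1+6·1=9≤9, objective 12.
(a,b)=(0,1): 5·0+1·1=1≤7, 3·0+6·1=6≤9, objective 7.
(a,b)=(1,0): 5·1+1·0=5≤7, 3·1+6·0=3≤9, objective 5.
(a,b)=(0,0): 5·0+1·0=0≤7, 3·0+6·0=0≤9, objective 0.
No feasible integer point exceeds 12.

12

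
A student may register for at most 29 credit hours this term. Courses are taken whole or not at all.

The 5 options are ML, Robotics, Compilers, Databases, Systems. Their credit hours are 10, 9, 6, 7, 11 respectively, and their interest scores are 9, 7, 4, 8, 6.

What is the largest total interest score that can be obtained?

24

ML + Robotics + Databases: credit hours 10 + 9 + 7 = 26 ≤ 29, interest score 9 + 7 + 8 = 24.
ML + Databases + Systems: credit hours 10 + 7 + 11 = 28 ≤ 29, interest score 9 + 8 + 6 = 23.
Best is ML, Robotics, and Databases with total interest score 24.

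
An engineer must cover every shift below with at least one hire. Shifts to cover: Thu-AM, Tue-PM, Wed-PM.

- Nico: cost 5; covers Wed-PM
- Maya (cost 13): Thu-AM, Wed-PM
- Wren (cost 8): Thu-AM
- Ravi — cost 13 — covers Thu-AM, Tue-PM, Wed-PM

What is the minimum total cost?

13

Ravi alone covers Thu-AM, Tue-PM, Wed-PM — every shift.
Total cost: 13.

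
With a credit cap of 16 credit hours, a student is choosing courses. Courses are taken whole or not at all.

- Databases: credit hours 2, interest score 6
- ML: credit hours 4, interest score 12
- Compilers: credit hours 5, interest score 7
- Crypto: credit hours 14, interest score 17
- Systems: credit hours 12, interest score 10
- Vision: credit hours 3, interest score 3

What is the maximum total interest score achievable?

28

Databases + Crypto: credit hours 2 + 14 = 16 ≤ 16, interest score 6 + 17 = 23.
Databases + ML + Compilers: credit hours 2 + 4 + 5 = 11 ≤ 16, interest score 6 + 12 + 7 = 25.
Databases + ML + Compilers + Vision: credit hours 2 + 4 + 5 + 3 = 14 ≤ 16, interest score 6 + 12 + 7 + 3 = 28.
Best is Databases, ML, Compilers, and Vision with total interest score 28.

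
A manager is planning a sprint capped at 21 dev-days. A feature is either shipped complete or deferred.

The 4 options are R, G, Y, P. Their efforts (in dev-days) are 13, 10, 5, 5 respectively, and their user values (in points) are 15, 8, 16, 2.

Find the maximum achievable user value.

Allowing fractional choices, the relaxed optimum would be about 33.4, but features are indivisible.
G + Y + P: effort 10 + 5 + 5 = 20 ≤ 21, user value 8 + 16 + 2 = 26.
G + Y: effort 10 + 5 = 15 ≤ 21, user value 8 + 16 = 24.
R + Y: effort 13 + 5 = 18 ≤ 21, user value 15 + 16 = 31.
Best is R and Y with total user value 31.

31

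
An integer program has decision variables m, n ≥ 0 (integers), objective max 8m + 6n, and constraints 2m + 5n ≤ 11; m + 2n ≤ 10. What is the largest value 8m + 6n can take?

(m,n)=(5,0): 2·5+5·0=10≤11, 1·5+2·0=5≤10, objective 40.
(m,n)=(4,0): 2·4+5·0=8≤11, 1·4+2·0=4≤10, objective 32.
No feasible integer point exceeds 40.

40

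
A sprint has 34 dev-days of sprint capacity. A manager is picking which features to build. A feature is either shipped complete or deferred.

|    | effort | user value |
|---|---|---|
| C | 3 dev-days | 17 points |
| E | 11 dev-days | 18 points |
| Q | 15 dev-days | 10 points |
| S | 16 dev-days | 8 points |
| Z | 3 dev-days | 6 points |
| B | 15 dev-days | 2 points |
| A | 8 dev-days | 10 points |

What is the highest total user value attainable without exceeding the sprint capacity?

This is a 0-1 knapsack instance.
Allowing fractional choices, the relaxed optimum would be about 57.0, but features are indivisible.
C + E + S + Z: effort 3 + 11 + 16 + 3 = 33 ≤ 34, user value 17 + 18 + 8 + 6 = 49.
C + E + Z + A: effort 3 + 11 + 3 + 8 = 25 ≤ 34, user value 17 + 18 + 6 + 10 = 51.
C + E + Q + Z: effort 3 + 11 + 15 + 3 = 32 ≤ 34, user value 17 + 18 + 10 + 6 = 51.
The maximum user value is 51; one optimal choice is C, E, Z, and A.

51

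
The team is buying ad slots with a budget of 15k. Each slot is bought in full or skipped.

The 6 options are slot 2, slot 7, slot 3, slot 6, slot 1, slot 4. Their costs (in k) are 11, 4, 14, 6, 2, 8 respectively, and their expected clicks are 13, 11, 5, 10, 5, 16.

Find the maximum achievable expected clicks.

Allowing fractional choices, the relaxed optimum would be about 33.7, but ad slots are indivisible.
slot 7 + slot 1 + slot 4: cost 4 + 2 + 8 = 14 ≤ 15, expected clicks 11 + 5 + 16 = 32.
slot 7 + slot 6 + slot 1: cost 4 + 6 + 2 = 12 ≤ 15, expected clicks 11 + 10 + 5 = 26.
slot 7 + slot 4: cost 4 + 8 = 12 ≤ 15, expected clicks 11 + 16 = 27.
Best is slot 7, slot 1, and slot 4 with total expected clicks 32.

32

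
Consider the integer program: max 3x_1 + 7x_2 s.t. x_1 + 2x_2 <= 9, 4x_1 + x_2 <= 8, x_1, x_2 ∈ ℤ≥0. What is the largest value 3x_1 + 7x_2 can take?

(x_1,x_2)=(1,4) is feasible, giving 31.
(x_1,x_2)=(0,4) is feasible, giving 28.
No feasible integer point exceeds 31.

31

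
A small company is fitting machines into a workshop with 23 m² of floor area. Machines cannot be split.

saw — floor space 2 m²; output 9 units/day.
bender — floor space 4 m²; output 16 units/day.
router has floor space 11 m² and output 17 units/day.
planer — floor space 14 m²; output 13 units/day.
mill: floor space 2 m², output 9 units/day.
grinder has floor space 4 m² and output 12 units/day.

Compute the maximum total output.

saw + bender + router + mill + grinder: floor space 2 + 4 + 11 + 2 + 4 = 23 ≤ 23, output 9 + 16 + 17 + 9 + 12 = 63.
bender + router + mill + grinder: floor space 4 + 11 + 2 + 4 = 21 ≤ 23, output 16 + 17 + 9 + 12 = 54.
saw + bender + router + grinder: floor space 2 + 4 + 11 + 4 = 21 ≤ 23, output 9 + 16 + 17 + 12 = 54.
Best is saw, bender, router, mill, and grinder with total output 63.

63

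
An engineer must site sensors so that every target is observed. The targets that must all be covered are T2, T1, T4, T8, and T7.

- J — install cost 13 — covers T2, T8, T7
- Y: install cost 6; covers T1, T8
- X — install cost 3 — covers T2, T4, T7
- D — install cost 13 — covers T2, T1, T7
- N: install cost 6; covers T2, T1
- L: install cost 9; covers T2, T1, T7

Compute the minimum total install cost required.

9

This is an integer covering problem.
Choose Y and X: together they cover T2, T1, T4, T8, T7 — every target.
Total install cost: 6 + 3 = 9.
No cover costs less than 9.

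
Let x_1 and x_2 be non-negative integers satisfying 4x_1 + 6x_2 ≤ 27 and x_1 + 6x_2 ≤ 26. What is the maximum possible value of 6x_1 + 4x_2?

The continuous relaxation peaks at (6.75, 0) with value 40.50; rounding to a feasible lattice point costs some objective.
(x_1,x_2)=(6,0): 4·6+6·0=24≤27, 1·6+6·0=6≤26, objective 36.
(x_1,x_2)=(5,1): 4·5+6·1=26≤27, 1·5+6·1=11≤26, objective 34.
(x_1,x_2)=(5,0): 4·5+6·0=20≤27, 1·5+6·0=5≤26, objective 30.
Maximum is 36 at (x_1,x_2)=(6,0).

36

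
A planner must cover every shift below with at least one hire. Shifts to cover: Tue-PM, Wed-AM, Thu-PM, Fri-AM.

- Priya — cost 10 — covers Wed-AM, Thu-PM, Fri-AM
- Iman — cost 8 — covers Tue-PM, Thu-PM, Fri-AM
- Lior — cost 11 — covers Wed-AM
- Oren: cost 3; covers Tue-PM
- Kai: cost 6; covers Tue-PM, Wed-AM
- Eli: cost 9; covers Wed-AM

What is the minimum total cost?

The greedy cost-per-new-shift heuristic would pick Iman and Kai for 14, but a cheaper cover exists.
Choose Priya and Oren: together they cover Tue-PM, Wed-AM, Thu-PM, Fri-AM — every shift.
Total cost: 10 + 3 = 13.
No cover costs less than 13.

13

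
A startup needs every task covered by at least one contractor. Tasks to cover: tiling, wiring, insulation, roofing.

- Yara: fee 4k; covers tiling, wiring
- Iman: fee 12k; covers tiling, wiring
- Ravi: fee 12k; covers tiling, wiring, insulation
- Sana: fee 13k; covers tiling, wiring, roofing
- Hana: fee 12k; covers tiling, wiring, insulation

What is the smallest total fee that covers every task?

25

The greedy cost-per-new-task heuristic would pick Yara, Ravi, and Sana for 29, but a cheaper cover exists.
Choose Ravi and Sana: together they cover tiling, wiring, insulation, roofing — every task.
Total fee: 12 + 13 = 25.
No cover costs less than 25.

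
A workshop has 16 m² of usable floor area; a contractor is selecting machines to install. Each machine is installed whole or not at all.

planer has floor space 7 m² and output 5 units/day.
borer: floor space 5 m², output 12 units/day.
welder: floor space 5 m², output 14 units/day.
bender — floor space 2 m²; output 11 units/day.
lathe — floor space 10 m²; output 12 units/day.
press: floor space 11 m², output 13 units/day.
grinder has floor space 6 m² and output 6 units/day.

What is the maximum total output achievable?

Take borer, welder, and bender: floor space 5 + 5 + 2 = 12 ≤ 16, output 12 + 14 + 11 = 37.
No other feasible combination does better.

37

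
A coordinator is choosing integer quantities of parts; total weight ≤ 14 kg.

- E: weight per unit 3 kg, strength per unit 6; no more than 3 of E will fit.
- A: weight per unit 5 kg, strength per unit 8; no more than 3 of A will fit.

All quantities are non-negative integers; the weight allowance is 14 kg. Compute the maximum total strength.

Take 3×E and 1×A: weight 14 ≤ 14, strength 3·6 + 1·8 = 26.
E has the best ratio (6/3) and is taken to its limit of 3; remaining capacity is filled optimally with the others.

26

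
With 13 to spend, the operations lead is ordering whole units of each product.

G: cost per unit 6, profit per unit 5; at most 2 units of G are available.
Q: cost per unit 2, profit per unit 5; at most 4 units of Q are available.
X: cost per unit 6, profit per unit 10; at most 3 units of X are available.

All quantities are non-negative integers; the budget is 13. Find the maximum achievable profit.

Q has the best ratio (5/2); taking only Q gives at most 4×5 = 20 (stopped by the supply cap of 4).
Mixing does better — 3×Q and 1×X: cost 12 ≤ 13, profit 3·5 + 1·10 = 25.

25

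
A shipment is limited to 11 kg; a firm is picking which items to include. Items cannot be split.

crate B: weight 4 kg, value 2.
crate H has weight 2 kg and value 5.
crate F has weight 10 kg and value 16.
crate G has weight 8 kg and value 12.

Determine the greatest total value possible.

17

This is a 0-1 knapsack instance.
Take crate H and crate G: weight 2 + 8 = 10 ≤ 11, value 5 + 12 = 17.
No other feasible combination does better.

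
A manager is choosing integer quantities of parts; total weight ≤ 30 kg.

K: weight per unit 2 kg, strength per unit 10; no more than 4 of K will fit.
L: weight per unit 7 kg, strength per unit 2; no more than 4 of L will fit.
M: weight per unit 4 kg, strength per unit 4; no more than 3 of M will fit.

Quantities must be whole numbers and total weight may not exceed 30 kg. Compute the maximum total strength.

K has the best ratio (10/2); taking only K gives at most 4×10 = 40 (stopped by the supply cap of 4).
Mixing does better — 4×K, 1×L, and 3×M: weight 27 ≤ 30, strength 4·10 + 1·2 + 3·4 = 54.

54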